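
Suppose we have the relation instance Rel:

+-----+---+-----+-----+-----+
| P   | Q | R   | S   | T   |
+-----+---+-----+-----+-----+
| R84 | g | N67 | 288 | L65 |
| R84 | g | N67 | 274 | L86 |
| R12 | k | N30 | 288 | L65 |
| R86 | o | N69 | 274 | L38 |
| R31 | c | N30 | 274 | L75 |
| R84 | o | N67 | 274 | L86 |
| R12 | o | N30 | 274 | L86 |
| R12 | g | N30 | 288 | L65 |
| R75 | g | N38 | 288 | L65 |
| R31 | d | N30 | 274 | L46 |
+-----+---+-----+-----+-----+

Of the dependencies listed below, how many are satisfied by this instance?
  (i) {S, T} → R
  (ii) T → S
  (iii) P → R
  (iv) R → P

(i) {S, T} → R: (S=288, T=L65): 4 rows → R takes values {N67, N30, N38} — violation; (S=274, T=L86): 3 rows → R takes values {N67, N30} — violation — fails.
(ii) T → S: every LHS value maps to a single RHS value — holds.
(iii) P → R: every LHS value maps to a single RHS value — holds.
(iv) R → P: R=N30: 5 rows → P takes values {R12, R31} — violation — fails.
2 of the 4 dependencies hold.

2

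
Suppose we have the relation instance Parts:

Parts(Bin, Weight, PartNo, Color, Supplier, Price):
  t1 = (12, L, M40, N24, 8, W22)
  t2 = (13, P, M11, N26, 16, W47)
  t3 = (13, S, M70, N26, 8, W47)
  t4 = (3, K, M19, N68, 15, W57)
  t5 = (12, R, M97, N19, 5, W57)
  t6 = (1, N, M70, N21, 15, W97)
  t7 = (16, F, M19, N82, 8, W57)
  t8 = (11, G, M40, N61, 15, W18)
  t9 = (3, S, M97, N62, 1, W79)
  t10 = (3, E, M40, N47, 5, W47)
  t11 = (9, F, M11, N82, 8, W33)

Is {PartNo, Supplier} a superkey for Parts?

Yes

All 11 rows have distinct {PartNo, Supplier} values, so {PartNo, Supplier} → (all attributes) holds and {PartNo, Supplier} is a superkey.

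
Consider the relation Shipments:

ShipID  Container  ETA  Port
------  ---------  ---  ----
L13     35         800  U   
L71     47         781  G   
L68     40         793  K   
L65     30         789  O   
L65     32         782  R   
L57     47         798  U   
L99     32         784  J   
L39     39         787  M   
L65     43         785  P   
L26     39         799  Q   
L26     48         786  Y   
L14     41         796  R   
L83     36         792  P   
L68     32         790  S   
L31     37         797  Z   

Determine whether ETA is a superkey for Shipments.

Yes

All 15 rows have distinct ETA values, so ETA → (all attributes) holds and ETA is a superkey.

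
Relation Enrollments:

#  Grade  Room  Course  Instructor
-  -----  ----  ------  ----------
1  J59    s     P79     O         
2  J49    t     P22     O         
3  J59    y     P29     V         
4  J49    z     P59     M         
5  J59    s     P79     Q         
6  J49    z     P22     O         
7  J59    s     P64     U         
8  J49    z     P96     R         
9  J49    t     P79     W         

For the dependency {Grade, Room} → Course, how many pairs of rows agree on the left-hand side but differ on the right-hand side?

(Grade=J59, Room=s): violating pairs (1,7), (5,7) — 2 pairs.
(Grade=J49, Room=t): violating pairs (2,9) — 1 pair.
(Grade=J49, Room=z): violating pairs (4,6), (4,8), (6,8) — 3 pairs.

6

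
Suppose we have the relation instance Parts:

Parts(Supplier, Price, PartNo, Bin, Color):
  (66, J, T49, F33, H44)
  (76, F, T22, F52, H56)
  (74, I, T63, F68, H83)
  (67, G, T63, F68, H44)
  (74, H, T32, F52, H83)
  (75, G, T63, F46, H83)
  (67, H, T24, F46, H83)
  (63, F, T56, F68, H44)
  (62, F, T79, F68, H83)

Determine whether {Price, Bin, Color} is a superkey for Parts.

All 9 rows have distinct {Price, Bin, Color} values, so {Price, Bin, Color} → (all attributes) holds and {Price, Bin, Color} is a superkey.

Yes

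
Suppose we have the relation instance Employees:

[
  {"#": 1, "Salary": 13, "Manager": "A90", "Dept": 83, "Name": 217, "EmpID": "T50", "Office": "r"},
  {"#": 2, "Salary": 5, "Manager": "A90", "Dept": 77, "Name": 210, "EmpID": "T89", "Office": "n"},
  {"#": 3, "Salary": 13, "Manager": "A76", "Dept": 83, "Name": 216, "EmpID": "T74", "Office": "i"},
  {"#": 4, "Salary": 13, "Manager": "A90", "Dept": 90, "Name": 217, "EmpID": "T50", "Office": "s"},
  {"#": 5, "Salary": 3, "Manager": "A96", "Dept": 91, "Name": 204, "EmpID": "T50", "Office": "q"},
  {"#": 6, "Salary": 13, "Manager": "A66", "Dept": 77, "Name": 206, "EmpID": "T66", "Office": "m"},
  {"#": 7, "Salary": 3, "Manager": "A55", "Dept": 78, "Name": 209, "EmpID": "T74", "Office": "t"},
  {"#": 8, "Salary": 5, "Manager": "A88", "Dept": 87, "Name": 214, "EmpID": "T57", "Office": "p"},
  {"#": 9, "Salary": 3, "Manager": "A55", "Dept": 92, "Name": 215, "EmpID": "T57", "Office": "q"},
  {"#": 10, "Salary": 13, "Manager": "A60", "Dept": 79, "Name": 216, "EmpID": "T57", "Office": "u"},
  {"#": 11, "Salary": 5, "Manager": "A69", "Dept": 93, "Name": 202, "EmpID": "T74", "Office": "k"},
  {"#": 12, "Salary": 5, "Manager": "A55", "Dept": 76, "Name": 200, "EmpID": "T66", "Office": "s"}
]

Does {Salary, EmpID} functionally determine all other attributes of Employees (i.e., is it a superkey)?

No

Rows 1 and 4 have the same {Salary, EmpID} value (Salary=13, EmpID=T50) but are distinct tuples, so {Salary, EmpID} does not determine every attribute — not a superkey.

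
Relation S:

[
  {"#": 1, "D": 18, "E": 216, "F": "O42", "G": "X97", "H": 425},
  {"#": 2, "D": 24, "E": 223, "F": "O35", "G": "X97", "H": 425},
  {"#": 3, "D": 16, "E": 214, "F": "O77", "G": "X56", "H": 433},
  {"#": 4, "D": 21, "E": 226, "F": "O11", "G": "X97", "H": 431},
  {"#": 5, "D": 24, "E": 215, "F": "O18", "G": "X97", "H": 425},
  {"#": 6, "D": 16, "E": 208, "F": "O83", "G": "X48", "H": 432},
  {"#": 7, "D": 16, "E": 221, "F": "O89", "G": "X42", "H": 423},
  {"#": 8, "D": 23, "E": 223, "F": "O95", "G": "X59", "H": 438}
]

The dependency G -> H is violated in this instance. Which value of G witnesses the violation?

X97

G=X97: rows 1, 2, 4, 5 → H takes values {425, 431} — violation
G=X56: row 3 → H = 433 ✓
G=X48: row 6 → H = 432 ✓
G=X42: row 7 → H = 423 ✓
G=X59: row 8 → H = 438 ✓
The only G value with inconsistent H is G=X97.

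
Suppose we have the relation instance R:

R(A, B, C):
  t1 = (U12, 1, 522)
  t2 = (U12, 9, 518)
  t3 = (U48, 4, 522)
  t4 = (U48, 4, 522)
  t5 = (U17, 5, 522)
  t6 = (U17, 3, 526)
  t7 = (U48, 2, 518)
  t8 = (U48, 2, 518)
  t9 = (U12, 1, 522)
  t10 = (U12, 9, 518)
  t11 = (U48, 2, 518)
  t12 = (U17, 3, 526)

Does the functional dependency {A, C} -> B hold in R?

Yes

(A=U12, C=522): rows 1, 9 → B = 1, 1 ✓
(A=U12, C=518): rows 2, 10 → B = 9, 9 ✓
(A=U48, C=522): rows 3, 4 → B = 4, 4 ✓
(A=U17, C=522): row 5 → B = 5 ✓
(A=U17, C=526): rows 6, 12 → B = 3, 3 ✓
(A=U48, C=518): rows 7, 8, 11 → B = 2, 2, 2 ✓
Every {A, C} value is associated with a single B value, so {A, C} -> B holds.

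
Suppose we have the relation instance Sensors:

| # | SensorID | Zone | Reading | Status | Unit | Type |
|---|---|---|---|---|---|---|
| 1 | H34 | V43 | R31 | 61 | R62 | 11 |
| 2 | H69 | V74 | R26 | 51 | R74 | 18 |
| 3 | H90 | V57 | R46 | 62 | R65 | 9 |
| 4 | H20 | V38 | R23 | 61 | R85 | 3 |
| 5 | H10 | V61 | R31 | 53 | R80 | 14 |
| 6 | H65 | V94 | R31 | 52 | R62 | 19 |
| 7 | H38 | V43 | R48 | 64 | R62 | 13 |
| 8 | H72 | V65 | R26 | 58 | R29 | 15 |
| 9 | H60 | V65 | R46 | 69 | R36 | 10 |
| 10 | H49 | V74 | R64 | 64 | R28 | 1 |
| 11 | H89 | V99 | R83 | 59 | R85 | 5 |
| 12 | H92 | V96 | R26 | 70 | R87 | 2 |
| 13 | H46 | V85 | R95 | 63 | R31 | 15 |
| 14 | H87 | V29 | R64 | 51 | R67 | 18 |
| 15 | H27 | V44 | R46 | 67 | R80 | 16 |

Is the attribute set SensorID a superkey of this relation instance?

All 15 rows have distinct SensorID values, so SensorID → (all attributes) holds and SensorID is a superkey.

Yes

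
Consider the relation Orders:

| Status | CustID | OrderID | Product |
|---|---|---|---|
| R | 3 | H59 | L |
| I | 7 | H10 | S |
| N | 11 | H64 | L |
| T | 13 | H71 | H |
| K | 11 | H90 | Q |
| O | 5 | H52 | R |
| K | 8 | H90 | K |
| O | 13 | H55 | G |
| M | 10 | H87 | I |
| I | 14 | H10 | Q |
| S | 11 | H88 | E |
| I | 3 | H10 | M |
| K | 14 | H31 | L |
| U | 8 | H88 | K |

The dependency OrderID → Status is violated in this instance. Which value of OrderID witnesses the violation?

H88

OrderID=H59: 1 row → Status = R ✓
OrderID=H10: 3 rows → Status = I, I, I ✓
OrderID=H64: 1 row → Status = N ✓
OrderID=H71: 1 row → Status = T ✓
OrderID=H90: 2 rows → Status = K, K ✓
OrderID=H52: 1 row → Status = O ✓
OrderID=H55: 1 row → Status = O ✓
OrderID=H87: 1 row → Status = M ✓
OrderID=H88: 2 rows → Status takes values {S, U} — violation
OrderID=H31: 1 row → Status = K ✓
The only OrderID value with inconsistent Status is OrderID=H88.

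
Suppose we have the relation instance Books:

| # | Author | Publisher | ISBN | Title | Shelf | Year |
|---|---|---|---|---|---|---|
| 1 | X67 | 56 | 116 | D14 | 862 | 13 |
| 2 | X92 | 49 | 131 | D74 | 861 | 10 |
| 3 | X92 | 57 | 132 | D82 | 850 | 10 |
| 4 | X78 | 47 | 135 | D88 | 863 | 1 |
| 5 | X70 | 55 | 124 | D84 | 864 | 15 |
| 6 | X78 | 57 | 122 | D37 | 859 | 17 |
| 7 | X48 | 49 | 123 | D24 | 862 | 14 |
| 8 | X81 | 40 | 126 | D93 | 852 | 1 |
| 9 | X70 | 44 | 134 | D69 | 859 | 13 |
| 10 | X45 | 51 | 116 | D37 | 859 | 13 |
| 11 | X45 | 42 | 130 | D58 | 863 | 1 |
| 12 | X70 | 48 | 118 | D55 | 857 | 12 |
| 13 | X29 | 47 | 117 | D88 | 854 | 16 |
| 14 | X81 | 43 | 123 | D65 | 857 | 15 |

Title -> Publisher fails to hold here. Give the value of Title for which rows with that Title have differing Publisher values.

D37

Title=D14: row 1 → Publisher = 56 ✓
Title=D74: row 2 → Publisher = 49 ✓
Title=D82: row 3 → Publisher = 57 ✓
Title=D88: rows 4, 13 → Publisher = 47, 47 ✓
Title=D84: row 5 → Publisher = 55 ✓
Title=D37: rows 6, 10 → Publisher takes values {57, 51} — violation
Title=D24: row 7 → Publisher = 49 ✓
Title=D93: row 8 → Publisher = 40 ✓
Title=D69: row 9 → Publisher = 44 ✓
Title=D58: row 11 → Publisher = 42 ✓
Title=D55: row 12 → Publisher = 48 ✓
Title=D65: row 14 → Publisher = 43 ✓
The only Title value with inconsistent Publisher is Title=D37.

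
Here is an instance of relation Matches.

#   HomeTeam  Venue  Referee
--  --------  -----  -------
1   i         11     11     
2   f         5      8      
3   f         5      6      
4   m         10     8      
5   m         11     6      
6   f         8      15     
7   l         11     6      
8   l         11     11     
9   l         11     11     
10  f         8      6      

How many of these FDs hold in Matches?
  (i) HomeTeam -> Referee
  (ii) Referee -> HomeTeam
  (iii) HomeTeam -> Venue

0

(i) HomeTeam -> Referee: HomeTeam=f: rows 2, 3, 6, 10 → Referee takes values {8, 6, 15} — violation; HomeTeam=m: rows 4, 5 → Referee takes values {8, 6} — violation; HomeTeam=l: rows 7, 8, 9 → Referee takes values {6, 11} — violation — fails.
(ii) Referee -> HomeTeam: Referee=11: rows 1, 8, 9 → HomeTeam takes values {i, l} — violation; Referee=8: rows 2, 4 → HomeTeam takes values {f, m} — violation; Referee=6: rows 3, 5, 7, 10 → HomeTeam takes values {f, m, l} — violation — fails.
(iii) HomeTeam -> Venue: HomeTeam=f: rows 2, 3, 6, 10 → Venue takes values {5, 8} — violation; HomeTeam=m: rows 4, 5 → Venue takes values {10, 11} — violation — fails.
None of the 3 dependencies hold.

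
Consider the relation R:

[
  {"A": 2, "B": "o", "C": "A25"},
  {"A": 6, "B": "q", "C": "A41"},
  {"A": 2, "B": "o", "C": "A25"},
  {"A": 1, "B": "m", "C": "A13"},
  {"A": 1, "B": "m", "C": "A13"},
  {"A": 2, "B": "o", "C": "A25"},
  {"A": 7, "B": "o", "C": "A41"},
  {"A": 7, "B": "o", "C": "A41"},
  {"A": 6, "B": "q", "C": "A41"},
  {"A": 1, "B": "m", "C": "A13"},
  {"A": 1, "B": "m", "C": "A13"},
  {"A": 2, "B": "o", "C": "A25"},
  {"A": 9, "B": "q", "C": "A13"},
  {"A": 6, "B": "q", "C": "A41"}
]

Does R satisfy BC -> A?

Yes

(B=o, C=A25): 4 rows → A = 2, 2, 2, 2 ✓
(B=q, C=A41): 3 rows → A = 6, 6, 6 ✓
(B=m, C=A13): 4 rows → A = 1, 1, 1, 1 ✓
(B=o, C=A41): 2 rows → A = 7, 7 ✓
(B=q, C=A13): 1 row → A = 9 ✓
Every BC value is associated with a single A value, so BC -> A holds.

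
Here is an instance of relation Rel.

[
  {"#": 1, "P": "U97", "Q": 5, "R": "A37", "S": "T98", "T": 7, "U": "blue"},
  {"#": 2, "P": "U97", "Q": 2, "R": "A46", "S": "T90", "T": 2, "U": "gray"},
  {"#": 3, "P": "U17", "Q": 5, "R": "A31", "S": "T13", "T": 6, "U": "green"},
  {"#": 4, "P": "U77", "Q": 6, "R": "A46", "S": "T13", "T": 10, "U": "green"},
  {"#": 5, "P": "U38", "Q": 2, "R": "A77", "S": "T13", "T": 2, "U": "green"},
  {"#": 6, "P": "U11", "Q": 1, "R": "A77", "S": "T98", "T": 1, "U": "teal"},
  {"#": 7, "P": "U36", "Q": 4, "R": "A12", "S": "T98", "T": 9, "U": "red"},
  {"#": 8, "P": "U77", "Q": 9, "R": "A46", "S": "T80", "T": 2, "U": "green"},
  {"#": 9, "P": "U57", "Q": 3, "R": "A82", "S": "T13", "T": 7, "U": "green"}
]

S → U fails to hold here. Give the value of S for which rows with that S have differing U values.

T98

S=T98: rows 1, 6, 7 → U takes values {blue, teal, red} — violation
S=T90: row 2 → U = gray ✓
S=T13: rows 3, 4, 5, 9 → U = green, green, green, green ✓
S=T80: row 8 → U = green ✓
The only S value with inconsistent U is S=T98.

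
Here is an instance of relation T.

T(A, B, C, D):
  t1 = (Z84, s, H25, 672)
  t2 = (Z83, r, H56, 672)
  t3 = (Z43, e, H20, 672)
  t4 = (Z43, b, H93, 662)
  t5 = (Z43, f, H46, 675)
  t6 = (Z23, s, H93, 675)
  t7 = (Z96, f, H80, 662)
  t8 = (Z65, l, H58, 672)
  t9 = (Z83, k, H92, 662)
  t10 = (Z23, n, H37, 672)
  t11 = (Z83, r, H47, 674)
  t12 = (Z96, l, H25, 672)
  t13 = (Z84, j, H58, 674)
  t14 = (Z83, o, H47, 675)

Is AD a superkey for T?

All 14 rows have distinct AD values, so AD → (all attributes) holds and AD is a superkey.

Yes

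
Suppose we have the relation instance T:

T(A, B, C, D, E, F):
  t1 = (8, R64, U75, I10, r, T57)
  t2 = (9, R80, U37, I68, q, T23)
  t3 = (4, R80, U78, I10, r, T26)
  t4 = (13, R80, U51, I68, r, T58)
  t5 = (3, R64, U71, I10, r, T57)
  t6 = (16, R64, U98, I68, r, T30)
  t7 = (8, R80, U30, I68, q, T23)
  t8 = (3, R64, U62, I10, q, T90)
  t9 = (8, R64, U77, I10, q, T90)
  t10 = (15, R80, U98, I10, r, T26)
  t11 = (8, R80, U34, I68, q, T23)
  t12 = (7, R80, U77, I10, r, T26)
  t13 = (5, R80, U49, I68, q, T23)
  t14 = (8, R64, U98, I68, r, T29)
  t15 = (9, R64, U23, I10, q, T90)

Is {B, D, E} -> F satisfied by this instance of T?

No

(B=R64, D=I10, E=r): rows 1, 5 → F = T57, T57 ✓
(B=R80, D=I68, E=q): rows 2, 7, 11, 13 → F = T23, T23, T23, T23 ✓
(B=R80, D=I10, E=r): rows 3, 10, 12 → F = T26, T26, T26 ✓
(B=R80, D=I68, E=r): row 4 → F = T58 ✓
(B=R64, D=I68, E=r): rows 6, 14 → F takes values {T30, T29} — violation
(B=R64, D=I10, E=q): rows 8, 9, 15 → F = T90, T90, T90 ✓
Two rows agree on {B, D, E} but differ on F, so {B, D, E} -> F does not hold.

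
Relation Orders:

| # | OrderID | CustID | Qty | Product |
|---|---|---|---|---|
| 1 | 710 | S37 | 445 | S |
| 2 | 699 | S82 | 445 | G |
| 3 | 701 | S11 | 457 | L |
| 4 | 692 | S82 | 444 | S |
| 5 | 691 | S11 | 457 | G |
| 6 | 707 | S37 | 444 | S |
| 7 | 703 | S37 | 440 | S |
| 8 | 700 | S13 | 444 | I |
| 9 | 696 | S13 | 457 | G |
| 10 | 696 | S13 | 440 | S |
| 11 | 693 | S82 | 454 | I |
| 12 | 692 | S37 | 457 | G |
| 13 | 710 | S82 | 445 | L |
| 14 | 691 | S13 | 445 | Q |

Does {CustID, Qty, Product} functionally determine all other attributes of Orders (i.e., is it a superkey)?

All 14 rows have distinct {CustID, Qty, Product} values, so {CustID, Qty, Product} → (all attributes) holds and {CustID, Qty, Product} is a superkey.

Yes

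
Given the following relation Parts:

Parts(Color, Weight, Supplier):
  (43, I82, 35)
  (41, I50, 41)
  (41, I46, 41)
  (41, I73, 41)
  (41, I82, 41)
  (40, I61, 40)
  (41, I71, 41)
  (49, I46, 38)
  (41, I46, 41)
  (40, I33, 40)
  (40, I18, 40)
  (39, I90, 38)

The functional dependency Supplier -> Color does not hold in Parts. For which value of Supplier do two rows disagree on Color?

Supplier=35: 1 row → Color = 43 ✓
Supplier=41: 6 rows → Color = 41, 41, 41, 41, 41, 41 ✓
Supplier=40: 3 rows → Color = 40, 40, 40 ✓
Supplier=38: 2 rows → Color takes values {49, 39} — violation
The only Supplier value with inconsistent Color is Supplier=38.

38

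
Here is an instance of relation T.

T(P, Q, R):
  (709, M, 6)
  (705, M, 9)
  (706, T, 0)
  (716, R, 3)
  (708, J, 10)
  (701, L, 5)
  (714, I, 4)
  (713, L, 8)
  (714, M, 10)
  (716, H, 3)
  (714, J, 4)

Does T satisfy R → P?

R=6: 1 row → P = 709 ✓
R=9: 1 row → P = 705 ✓
R=0: 1 row → P = 706 ✓
R=3: 2 rows → P = 716, 716 ✓
R=10: 2 rows → P takes values {708, 714} — violation
R=5: 1 row → P = 701 ✓
R=4: 2 rows → P = 714, 714 ✓
R=8: 1 row → P = 713 ✓
Two rows agree on R but differ on P, so R → P does not hold.

No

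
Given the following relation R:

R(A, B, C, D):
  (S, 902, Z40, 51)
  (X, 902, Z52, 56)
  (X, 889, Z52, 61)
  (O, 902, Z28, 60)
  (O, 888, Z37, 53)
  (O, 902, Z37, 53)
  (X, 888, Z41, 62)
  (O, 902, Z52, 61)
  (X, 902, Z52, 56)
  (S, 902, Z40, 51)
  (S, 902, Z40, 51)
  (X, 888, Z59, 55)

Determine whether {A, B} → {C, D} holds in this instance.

(A=S, B=902): 3 rows → {C,D} = (Z40, 51), (Z40, 51), (Z40, 51) ✓
(A=X, B=902): 2 rows → {C,D} = (Z52, 56), (Z52, 56) ✓
(A=X, B=889): 1 row → {C,D} = (Z52, 61) ✓
(A=O, B=902): 3 rows → {C,D} takes values {(Z28, 60), (Z37, 53), (Z52, 61)} — violation
(A=O, B=888): 1 row → {C,D} = (Z37, 53) ✓
(A=X, B=888): 2 rows → {C,D} takes values {(Z41, 62), (Z59, 55)} — violation
Two rows agree on {A, B} but differ on {C, D}, so {A, B} → {C, D} does not hold.

No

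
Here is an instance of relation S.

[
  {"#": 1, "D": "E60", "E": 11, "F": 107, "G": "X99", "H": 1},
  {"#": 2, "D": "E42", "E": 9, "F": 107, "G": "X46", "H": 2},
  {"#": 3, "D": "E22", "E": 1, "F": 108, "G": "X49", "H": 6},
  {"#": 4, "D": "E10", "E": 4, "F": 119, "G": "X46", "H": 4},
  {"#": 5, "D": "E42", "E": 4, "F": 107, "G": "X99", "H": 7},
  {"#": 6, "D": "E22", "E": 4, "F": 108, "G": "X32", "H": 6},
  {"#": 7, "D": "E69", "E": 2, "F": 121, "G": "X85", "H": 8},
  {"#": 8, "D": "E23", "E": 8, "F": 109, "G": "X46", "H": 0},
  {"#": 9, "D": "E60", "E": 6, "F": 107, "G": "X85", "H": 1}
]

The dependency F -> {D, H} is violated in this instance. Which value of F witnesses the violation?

107

F=107: rows 1, 2, 5, 9 → {D,H} takes values {(E60, 1), (E42, 2), (E42, 7)} — violation
F=108: rows 3, 6 → {D,H} = (E22, 6), (E22, 6) ✓
F=119: row 4 → {D,H} = (E10, 4) ✓
F=121: row 7 → {D,H} = (E69, 8) ✓
F=109: row 8 → {D,H} = (E23, 0) ✓
The only F value with inconsistent RHS is F=107.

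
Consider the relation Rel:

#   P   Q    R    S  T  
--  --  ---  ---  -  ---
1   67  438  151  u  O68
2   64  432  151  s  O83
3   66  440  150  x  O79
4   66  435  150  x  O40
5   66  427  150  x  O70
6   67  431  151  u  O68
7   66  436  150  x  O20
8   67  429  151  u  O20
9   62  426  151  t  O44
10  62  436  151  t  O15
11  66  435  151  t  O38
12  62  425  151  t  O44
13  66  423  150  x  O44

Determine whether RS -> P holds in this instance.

(R=151, S=u): rows 1, 6, 8 → P = 67, 67, 67 ✓
(R=151, S=s): row 2 → P = 64 ✓
(R=150, S=x): rows 3, 4, 5, 7, 13 → P = 66, 66, 66, 66, 66 ✓
(R=151, S=t): rows 9, 10, 11, 12 → P takes values {62, 66} — violation
Two rows agree on RS but differ on P, so RS -> P does not hold.

No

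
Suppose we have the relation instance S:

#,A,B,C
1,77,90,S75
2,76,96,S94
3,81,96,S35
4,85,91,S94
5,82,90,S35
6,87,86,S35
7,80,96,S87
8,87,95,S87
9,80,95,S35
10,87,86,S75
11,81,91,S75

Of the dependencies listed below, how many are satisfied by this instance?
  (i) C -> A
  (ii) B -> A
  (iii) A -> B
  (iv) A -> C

(i) C -> A: C=S75: rows 1, 10, 11 → A takes values {77, 87, 81} — violation; C=S94: rows 2, 4 → A takes values {76, 85} — violation; C=S35: rows 3, 5, 6, 9 → A takes values {81, 82, 87, 80} — violation; C=S87: rows 7, 8 → A takes values {80, 87} — violation — fails.
(ii) B -> A: B=90: rows 1, 5 → A takes values {77, 82} — violation; B=96: rows 2, 3, 7 → A takes values {76, 81, 80} — violation; B=91: rows 4, 11 → A takes values {85, 81} — violation; B=95: rows 8, 9 → A takes values {87, 80} — violation — fails.
(iii) A -> B: A=81: rows 3, 11 → B takes values {96, 91} — violation; A=87: rows 6, 8, 10 → B takes values {86, 95} — violation; A=80: rows 7, 9 → B takes values {96, 95} — violation — fails.
(iv) A -> C: A=81: rows 3, 11 → C takes values {S35, S75} — violation; A=87: rows 6, 8, 10 → C takes values {S35, S87, S75} — violation; A=80: rows 7, 9 → C takes values {S87, S35} — violation — fails.
None of the 4 dependencies hold.

0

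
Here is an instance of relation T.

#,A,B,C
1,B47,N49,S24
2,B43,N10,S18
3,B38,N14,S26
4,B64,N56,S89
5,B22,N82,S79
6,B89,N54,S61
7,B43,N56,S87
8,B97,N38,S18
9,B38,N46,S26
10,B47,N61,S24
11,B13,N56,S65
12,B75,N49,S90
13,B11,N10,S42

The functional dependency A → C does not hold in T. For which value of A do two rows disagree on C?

A=B47: rows 1, 10 → C = S24, S24 ✓
A=B43: rows 2, 7 → C takes values {S18, S87} — violation
A=B38: rows 3, 9 → C = S26, S26 ✓
A=B64: row 4 → C = S89 ✓
A=B22: row 5 → C = S79 ✓
A=B89: row 6 → C = S61 ✓
A=B97: row 8 → C = S18 ✓
A=B13: row 11 → C = S65 ✓
A=B75: row 12 → C = S90 ✓
A=B11: row 13 → C = S42 ✓
The only A value with inconsistent C is A=B43.

B43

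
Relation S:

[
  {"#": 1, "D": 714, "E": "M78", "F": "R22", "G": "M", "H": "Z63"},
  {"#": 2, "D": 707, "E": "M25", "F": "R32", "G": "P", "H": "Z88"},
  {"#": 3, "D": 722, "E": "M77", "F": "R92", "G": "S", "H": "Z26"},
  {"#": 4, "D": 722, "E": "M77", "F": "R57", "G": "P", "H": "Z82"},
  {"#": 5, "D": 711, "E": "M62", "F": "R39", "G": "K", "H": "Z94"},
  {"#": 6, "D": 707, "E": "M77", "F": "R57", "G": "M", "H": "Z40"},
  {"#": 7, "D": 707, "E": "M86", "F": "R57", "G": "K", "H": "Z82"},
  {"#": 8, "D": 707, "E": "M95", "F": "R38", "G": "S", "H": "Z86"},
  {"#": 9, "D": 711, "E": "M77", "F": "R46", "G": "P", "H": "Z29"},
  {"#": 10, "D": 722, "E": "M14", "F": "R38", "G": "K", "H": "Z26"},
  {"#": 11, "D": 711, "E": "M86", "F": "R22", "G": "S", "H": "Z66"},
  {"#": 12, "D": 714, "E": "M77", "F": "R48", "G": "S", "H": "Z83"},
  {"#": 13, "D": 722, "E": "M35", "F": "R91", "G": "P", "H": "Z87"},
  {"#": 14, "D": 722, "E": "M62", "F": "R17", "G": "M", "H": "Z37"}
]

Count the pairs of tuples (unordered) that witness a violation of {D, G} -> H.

(D=722, G=P): violating pairs (4,13) — 1 pair.

1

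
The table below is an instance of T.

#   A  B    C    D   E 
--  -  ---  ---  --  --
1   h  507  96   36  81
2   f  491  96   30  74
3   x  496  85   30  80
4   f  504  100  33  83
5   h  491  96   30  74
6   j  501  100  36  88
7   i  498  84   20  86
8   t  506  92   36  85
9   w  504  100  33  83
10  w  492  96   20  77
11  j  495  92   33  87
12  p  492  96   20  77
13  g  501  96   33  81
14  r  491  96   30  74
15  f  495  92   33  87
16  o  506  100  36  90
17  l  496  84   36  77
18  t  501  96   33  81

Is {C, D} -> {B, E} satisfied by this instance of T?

No

(C=96, D=36): row 1 → {B,E} = (507, 81) ✓
(C=96, D=30): rows 2, 5, 14 → {B,E} = (491, 74), (491, 74), (491, 74) ✓
(C=85, D=30): row 3 → {B,E} = (496, 80) ✓
(C=100, D=33): rows 4, 9 → {B,E} = (504, 83), (504, 83) ✓
(C=100, D=36): rows 6, 16 → {B,E} takes values {(501, 88), (506, 90)} — violation
(C=84, D=20): row 7 → {B,E} = (498, 86) ✓
(C=92, D=36): row 8 → {B,E} = (506, 85) ✓
(C=96, D=20): rows 10, 12 → {B,E} = (492, 77), (492, 77) ✓
(C=92, D=33): rows 11, 15 → {B,E} = (495, 87), (495, 87) ✓
(C=96, D=33): rows 13, 18 → {B,E} = (501, 81), (501, 81) ✓
(C=84, D=36): row 17 → {B,E} = (496, 77) ✓
Two rows agree on {C, D} but differ on {B, E}, so {C, D} -> {B, E} does not hold.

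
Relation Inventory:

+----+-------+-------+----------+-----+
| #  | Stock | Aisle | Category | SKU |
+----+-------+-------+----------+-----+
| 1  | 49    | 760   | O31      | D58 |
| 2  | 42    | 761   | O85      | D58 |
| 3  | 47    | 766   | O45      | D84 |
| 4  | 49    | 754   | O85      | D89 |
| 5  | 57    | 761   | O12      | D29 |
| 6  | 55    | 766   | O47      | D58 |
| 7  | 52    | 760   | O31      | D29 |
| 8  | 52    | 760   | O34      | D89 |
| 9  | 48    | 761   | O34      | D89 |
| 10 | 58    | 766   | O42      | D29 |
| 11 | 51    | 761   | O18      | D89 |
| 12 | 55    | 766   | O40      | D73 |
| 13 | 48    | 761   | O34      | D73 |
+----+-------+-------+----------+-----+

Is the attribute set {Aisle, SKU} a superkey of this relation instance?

Rows 9 and 11 have the same {Aisle, SKU} value (Aisle=761, SKU=D89) but are distinct tuples, so {Aisle, SKU} does not determine every attribute — not a superkey.

No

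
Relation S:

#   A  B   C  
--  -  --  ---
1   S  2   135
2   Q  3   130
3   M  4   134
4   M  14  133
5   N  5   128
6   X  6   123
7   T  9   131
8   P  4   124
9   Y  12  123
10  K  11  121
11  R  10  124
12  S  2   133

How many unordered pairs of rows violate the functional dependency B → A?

1

B=2: all 2 rows agree on A — 0 pairs.
B=4: violating pairs (3,8) — 1 pair.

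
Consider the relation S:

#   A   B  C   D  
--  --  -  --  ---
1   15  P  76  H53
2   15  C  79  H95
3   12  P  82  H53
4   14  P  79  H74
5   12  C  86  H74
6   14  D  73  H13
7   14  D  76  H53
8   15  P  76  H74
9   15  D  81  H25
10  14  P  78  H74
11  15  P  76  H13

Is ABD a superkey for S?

No

Rows 4 and 10 have the same ABD value (A=14, B=P, D=H74) but are distinct tuples, so ABD does not determine every attribute — not a superkey.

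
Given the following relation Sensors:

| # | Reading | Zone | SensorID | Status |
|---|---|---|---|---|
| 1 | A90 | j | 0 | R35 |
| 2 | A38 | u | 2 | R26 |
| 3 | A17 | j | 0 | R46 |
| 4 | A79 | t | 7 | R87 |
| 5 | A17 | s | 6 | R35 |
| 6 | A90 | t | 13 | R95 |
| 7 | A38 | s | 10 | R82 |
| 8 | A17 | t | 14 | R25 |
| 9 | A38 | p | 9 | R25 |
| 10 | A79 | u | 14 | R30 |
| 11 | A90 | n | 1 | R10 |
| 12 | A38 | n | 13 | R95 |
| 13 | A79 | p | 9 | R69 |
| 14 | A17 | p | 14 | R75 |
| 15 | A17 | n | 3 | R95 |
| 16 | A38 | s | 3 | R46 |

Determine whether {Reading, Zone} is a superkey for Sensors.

Rows 7 and 16 have the same {Reading, Zone} value (Reading=A38, Zone=s) but are distinct tuples, so {Reading, Zone} does not determine every attribute — not a superkey.

No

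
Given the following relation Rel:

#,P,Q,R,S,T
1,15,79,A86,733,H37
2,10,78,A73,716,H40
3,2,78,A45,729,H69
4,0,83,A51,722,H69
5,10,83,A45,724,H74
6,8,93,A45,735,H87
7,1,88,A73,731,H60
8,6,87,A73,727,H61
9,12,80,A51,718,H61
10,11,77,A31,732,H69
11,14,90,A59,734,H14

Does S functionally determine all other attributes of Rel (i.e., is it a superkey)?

Yes

All 11 rows have distinct S values, so S → (all attributes) holds and S is a superkey.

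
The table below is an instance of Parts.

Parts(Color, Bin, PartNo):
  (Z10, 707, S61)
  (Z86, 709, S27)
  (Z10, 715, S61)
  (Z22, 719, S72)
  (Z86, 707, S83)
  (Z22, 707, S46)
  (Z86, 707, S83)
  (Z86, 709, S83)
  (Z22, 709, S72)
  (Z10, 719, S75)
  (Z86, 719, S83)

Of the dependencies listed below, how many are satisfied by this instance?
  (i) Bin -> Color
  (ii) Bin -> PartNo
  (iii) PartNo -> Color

(i) Bin -> Color: Bin=707: 4 rows → Color takes values {Z10, Z86, Z22} — violation; Bin=709: 3 rows → Color takes values {Z86, Z22} — violation; Bin=719: 3 rows → Color takes values {Z22, Z10, Z86} — violation — fails.
(ii) Bin -> PartNo: Bin=707: 4 rows → PartNo takes values {S61, S83, S46} — violation; Bin=709: 3 rows → PartNo takes values {S27, S83, S72} — violation; Bin=719: 3 rows → PartNo takes values {S72, S75, S83} — violation — fails.
(iii) PartNo -> Color: every LHS value maps to a single RHS value — holds.
1 of the 3 dependencies holds.

1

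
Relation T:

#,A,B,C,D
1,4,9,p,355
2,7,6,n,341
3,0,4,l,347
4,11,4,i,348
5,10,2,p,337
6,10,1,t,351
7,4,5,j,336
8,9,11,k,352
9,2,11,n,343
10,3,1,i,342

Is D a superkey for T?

Yes

All 10 rows have distinct D values, so D → (all attributes) holds and D is a superkey.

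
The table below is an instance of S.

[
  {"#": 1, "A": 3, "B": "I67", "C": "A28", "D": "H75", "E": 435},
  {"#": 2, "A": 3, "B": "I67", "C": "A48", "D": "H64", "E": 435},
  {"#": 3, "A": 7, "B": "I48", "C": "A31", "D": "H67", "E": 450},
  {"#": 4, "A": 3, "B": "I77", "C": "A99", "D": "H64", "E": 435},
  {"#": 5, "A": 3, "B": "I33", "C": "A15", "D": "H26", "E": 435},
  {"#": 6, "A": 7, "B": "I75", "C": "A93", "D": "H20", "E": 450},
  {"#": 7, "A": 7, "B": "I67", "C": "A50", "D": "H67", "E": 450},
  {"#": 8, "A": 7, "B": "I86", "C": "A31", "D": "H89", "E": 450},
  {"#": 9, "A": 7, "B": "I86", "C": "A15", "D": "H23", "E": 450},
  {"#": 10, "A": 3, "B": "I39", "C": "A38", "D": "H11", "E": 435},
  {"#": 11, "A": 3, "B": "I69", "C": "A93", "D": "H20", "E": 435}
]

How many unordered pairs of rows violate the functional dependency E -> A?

0

E=435: all 6 rows agree on A — 0 pairs.
E=450: all 5 rows agree on A — 0 pairs.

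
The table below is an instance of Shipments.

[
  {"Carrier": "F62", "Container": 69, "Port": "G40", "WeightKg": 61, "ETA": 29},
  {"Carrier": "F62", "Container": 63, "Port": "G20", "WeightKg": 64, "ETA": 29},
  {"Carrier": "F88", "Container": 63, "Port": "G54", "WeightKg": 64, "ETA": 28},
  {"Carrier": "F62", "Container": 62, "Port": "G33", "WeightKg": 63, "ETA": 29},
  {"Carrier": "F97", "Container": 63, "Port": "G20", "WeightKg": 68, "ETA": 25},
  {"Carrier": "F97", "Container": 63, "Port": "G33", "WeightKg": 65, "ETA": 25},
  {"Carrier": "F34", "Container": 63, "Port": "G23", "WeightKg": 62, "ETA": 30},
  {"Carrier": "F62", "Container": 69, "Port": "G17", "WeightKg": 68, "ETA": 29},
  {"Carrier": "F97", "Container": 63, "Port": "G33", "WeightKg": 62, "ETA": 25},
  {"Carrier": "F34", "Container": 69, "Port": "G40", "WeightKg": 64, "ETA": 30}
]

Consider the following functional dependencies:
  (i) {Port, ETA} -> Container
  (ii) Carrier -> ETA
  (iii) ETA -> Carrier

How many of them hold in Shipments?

3

(i) {Port, ETA} -> Container: every LHS value maps to a single RHS value — holds.
(ii) Carrier -> ETA: every LHS value maps to a single RHS value — holds.
(iii) ETA -> Carrier: every LHS value maps to a single RHS value — holds.
3 of the 3 dependencies hold.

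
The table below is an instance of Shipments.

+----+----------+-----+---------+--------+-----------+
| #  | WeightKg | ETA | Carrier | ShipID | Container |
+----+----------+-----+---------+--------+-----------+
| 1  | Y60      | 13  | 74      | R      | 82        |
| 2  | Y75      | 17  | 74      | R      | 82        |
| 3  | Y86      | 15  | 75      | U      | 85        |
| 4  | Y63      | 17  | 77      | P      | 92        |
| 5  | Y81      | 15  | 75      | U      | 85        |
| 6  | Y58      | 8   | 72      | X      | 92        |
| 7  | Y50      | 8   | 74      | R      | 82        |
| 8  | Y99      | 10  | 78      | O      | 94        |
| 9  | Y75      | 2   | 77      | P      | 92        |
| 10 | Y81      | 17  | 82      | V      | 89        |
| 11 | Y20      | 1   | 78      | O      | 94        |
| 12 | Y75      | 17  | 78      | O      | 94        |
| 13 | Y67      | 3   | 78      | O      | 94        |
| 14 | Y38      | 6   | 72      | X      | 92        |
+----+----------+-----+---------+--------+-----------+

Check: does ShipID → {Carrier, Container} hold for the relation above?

ShipID=R: rows 1, 2, 7 → {Carrier,Container} = (74, 82), (74, 82), (74, 82) ✓
ShipID=U: rows 3, 5 → {Carrier,Container} = (75, 85), (75, 85) ✓
ShipID=P: rows 4, 9 → {Carrier,Container} = (77, 92), (77, 92) ✓
ShipID=X: rows 6, 14 → {Carrier,Container} = (72, 92), (72, 92) ✓
ShipID=O: rows 8, 11, 12, 13 → {Carrier,Container} = (78, 94), (78, 94), (78, 94), (78, 94) ✓
ShipID=V: row 10 → {Carrier,Container} = (82, 89) ✓
Every ShipID value is associated with a single {Carrier, Container} value, so ShipID → {Carrier, Container} holds.

Yes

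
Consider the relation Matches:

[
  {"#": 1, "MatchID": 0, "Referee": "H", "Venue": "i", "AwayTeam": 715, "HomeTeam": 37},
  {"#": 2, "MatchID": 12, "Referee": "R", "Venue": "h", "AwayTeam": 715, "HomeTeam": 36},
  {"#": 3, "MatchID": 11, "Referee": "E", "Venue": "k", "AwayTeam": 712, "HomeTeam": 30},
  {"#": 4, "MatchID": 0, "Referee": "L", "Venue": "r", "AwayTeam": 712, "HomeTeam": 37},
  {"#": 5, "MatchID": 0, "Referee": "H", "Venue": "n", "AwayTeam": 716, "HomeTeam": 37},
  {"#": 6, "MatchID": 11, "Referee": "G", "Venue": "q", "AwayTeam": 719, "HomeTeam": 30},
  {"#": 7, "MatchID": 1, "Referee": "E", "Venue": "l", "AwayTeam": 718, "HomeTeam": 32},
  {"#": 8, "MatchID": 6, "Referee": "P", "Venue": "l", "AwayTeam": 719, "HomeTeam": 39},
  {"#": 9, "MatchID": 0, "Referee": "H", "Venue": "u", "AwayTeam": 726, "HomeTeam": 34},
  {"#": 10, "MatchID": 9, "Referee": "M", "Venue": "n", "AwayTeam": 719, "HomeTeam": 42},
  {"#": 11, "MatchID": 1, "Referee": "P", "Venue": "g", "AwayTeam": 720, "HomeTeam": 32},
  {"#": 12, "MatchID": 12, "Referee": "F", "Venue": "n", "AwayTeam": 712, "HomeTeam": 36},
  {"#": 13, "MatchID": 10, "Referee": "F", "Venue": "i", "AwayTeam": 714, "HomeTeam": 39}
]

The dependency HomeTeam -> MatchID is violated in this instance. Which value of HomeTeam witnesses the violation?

39

HomeTeam=37: rows 1, 4, 5 → MatchID = 0, 0, 0 ✓
HomeTeam=36: rows 2, 12 → MatchID = 12, 12 ✓
HomeTeam=30: rows 3, 6 → MatchID = 11, 11 ✓
HomeTeam=32: rows 7, 11 → MatchID = 1, 1 ✓
HomeTeam=39: rows 8, 13 → MatchID takes values {6, 10} — violation
HomeTeam=34: row 9 → MatchID = 0 ✓
HomeTeam=42: row 10 → MatchID = 9 ✓
The only HomeTeam value with inconsistent MatchID is HomeTeam=39.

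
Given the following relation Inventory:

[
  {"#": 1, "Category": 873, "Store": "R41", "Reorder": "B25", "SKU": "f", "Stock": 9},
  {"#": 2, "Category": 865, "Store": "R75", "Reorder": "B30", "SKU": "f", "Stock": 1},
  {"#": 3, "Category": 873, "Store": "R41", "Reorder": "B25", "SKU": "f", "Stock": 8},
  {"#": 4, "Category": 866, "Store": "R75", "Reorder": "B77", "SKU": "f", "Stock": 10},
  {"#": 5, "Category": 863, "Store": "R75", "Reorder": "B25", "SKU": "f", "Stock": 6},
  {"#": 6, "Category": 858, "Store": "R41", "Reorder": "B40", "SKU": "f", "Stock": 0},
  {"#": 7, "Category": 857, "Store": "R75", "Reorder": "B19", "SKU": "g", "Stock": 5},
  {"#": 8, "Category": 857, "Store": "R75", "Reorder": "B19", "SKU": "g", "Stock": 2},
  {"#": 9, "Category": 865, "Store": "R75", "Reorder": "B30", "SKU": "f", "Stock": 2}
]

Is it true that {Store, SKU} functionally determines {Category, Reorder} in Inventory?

No

(Store=R41, SKU=f): rows 1, 3, 6 → {Category,Reorder} takes values {(873, B25), (858, B40)} — violation
(Store=R75, SKU=f): rows 2, 4, 5, 9 → {Category,Reorder} takes values {(865, B30), (866, B77), (863, B25)} — violation
(Store=R75, SKU=g): rows 7, 8 → {Category,Reorder} = (857, B19), (857, B19) ✓
Two rows agree on {Store, SKU} but differ on {Category, Reorder}, so {Store, SKU} → {Category, Reorder} does not hold.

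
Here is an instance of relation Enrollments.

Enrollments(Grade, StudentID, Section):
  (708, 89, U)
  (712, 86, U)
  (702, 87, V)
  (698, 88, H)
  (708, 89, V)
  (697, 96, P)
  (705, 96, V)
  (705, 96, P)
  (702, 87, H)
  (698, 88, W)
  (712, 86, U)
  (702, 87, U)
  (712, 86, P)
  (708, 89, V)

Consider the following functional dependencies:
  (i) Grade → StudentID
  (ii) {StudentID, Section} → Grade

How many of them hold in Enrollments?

1

(i) Grade → StudentID: every LHS value maps to a single RHS value — holds.
(ii) {StudentID, Section} → Grade: (StudentID=96, Section=P): 2 rows → Grade takes values {697, 705} — violation — fails.
1 of the 2 dependencies holds.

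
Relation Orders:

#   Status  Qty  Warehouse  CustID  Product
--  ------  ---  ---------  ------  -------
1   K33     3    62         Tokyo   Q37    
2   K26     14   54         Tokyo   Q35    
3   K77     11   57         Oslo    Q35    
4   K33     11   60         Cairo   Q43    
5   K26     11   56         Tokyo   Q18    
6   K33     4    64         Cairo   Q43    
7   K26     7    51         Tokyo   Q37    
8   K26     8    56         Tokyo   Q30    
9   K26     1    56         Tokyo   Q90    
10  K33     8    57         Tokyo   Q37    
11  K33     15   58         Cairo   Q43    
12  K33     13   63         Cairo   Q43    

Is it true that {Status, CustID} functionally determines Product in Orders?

No

(Status=K33, CustID=Tokyo): rows 1, 10 → Product = Q37, Q37 ✓
(Status=K26, CustID=Tokyo): rows 2, 5, 7, 8, 9 → Product takes values {Q35, Q18, Q37, Q30, Q90} — violation
(Status=K77, CustID=Oslo): row 3 → Product = Q35 ✓
(Status=K33, CustID=Cairo): rows 4, 6, 11, 12 → Product = Q43, Q43, Q43, Q43 ✓
Two rows agree on {Status, CustID} but differ on Product, so {Status, CustID} → Product does not hold.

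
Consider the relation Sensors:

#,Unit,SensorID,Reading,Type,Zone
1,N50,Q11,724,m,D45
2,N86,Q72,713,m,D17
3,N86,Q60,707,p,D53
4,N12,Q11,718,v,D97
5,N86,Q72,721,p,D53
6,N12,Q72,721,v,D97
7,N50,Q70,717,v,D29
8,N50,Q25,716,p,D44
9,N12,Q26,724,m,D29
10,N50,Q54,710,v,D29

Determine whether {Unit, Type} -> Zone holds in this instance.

(Unit=N50, Type=m): row 1 → Zone = D45 ✓
(Unit=N86, Type=m): row 2 → Zone = D17 ✓
(Unit=N86, Type=p): rows 3, 5 → Zone = D53, D53 ✓
(Unit=N12, Type=v): rows 4, 6 → Zone = D97, D97 ✓
(Unit=N50, Type=v): rows 7, 10 → Zone = D29, D29 ✓
(Unit=N50, Type=p): row 8 → Zone = D44 ✓
(Unit=N12, Type=m): row 9 → Zone = D29 ✓
Every {Unit, Type} value is associated with a single Zone value, so {Unit, Type} -> Zone holds.

Yes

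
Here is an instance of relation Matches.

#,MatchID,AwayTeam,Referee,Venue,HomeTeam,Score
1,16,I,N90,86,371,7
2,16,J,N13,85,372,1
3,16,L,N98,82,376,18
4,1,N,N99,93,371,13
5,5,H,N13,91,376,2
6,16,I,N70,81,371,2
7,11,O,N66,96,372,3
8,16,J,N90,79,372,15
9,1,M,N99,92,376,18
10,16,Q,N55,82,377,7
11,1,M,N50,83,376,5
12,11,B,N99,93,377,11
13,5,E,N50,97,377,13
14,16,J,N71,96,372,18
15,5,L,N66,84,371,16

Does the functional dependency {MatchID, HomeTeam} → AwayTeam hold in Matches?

(MatchID=16, HomeTeam=371): rows 1, 6 → AwayTeam = I, I ✓
(MatchID=16, HomeTeam=372): rows 2, 8, 14 → AwayTeam = J, J, J ✓
(MatchID=16, HomeTeam=376): row 3 → AwayTeam = L ✓
(MatchID=1, HomeTeam=371): row 4 → AwayTeam = N ✓
(MatchID=5, HomeTeam=376): row 5 → AwayTeam = H ✓
(MatchID=11, HomeTeam=372): row 7 → AwayTeam = O ✓
(MatchID=1, HomeTeam=376): rows 9, 11 → AwayTeam = M, M ✓
(MatchID=16, HomeTeam=377): row 10 → AwayTeam = Q ✓
(MatchID=11, HomeTeam=377): row 12 → AwayTeam = B ✓
(MatchID=5, HomeTeam=377): row 13 → AwayTeam = E ✓
(MatchID=5, HomeTeam=371): row 15 → AwayTeam = L ✓
Every {MatchID, HomeTeam} value is associated with a single AwayTeam value, so {MatchID, HomeTeam} → AwayTeam holds.

Yes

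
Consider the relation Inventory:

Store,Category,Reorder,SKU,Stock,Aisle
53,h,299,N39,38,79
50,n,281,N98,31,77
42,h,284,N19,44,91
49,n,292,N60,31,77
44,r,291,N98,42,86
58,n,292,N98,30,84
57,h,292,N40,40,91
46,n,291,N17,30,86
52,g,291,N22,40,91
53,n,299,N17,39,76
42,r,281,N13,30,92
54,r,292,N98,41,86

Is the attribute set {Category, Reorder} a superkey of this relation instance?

Two distinct rows share (Category=n, Reorder=292), so {Category, Reorder} does not determine every attribute — not a superkey.

No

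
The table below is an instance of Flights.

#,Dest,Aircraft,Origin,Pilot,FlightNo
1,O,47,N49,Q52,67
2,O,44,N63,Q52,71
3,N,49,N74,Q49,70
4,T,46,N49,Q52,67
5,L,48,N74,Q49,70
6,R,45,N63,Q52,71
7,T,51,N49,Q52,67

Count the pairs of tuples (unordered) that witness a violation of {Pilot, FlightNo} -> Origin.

0

(Pilot=Q52, FlightNo=67): all 3 rows agree on Origin — 0 pairs.
(Pilot=Q52, FlightNo=71): all 2 rows agree on Origin — 0 pairs.
(Pilot=Q49, FlightNo=70): all 2 rows agree on Origin — 0 pairs.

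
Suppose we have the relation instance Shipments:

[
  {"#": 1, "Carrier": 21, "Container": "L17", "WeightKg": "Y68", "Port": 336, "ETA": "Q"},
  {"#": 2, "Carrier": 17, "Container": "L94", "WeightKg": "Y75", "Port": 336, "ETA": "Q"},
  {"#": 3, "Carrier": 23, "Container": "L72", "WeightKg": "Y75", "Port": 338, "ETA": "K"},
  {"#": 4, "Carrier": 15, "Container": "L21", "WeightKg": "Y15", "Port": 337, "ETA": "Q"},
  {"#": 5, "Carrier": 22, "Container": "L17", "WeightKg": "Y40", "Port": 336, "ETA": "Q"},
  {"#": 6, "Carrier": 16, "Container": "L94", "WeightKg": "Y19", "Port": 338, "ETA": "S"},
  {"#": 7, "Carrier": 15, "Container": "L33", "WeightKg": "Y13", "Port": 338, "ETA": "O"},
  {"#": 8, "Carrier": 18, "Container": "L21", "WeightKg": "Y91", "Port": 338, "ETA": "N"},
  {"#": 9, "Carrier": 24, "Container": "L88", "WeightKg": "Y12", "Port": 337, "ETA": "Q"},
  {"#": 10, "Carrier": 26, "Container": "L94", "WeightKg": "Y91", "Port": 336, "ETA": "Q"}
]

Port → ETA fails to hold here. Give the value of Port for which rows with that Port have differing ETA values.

338

Port=336: rows 1, 2, 5, 10 → ETA = Q, Q, Q, Q ✓
Port=338: rows 3, 6, 7, 8 → ETA takes values {K, S, O, N} — violation
Port=337: rows 4, 9 → ETA = Q, Q ✓
The only Port value with inconsistent ETA is Port=338.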